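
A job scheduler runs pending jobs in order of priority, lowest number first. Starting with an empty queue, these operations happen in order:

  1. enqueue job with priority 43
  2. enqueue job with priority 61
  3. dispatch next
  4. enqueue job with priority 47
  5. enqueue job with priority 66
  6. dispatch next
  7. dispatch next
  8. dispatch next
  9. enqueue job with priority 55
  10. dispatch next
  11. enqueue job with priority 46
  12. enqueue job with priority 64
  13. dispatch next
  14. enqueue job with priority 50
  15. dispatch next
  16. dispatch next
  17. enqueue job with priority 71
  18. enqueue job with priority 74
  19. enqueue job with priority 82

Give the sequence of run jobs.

43, 47, 61, 66, 55, 46, 50, 64

insert 43 → {43}
insert 61 → {43, 61}
dispatch next → 43; now {61}
insert 47 → {47, 61}
insert 66 → {47, 61, 66}
dispatch next → 47; now {61, 66}
dispatch next → 61; now {66}
dispatch next → 66; now {}
insert 55 → {55}
dispatch next → 55; now {}
insert 46 → {46}
insert 64 → {46, 64}
dispatch next → 46; now {64}
insert 50 → {50, 64}
dispatch next → 50; now {64}
dispatch next → 64; now {}
insert 71 → {71}
insert 74 → {71, 74}
insert 82 → {71, 74, 82}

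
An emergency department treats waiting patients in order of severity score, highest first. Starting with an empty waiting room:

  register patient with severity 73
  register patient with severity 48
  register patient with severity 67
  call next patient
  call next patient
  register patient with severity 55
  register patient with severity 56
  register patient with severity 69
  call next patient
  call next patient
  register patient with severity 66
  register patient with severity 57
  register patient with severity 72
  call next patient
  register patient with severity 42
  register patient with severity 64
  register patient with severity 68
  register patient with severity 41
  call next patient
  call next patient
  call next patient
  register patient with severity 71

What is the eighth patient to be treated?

64

insert 73 → {73}
insert 48 → {73, 48}
insert 67 → {73, 67, 48}
call next patient → 73; now {67, 48}
call next patient → 67; now {48}
insert 55 → {55, 48}
insert 56 → {56, 55, 48}
insert 69 → {69, 56, 55, 48}
call next patient → 69; now {56, 55, 48}
call next patient → 56; now {55, 48}
insert 66 → {66, 55, 48}
insert 57 → {66, 57, 55, 48}
insert 72 → {72, 66, 57, 55, 48}
call next patient → 72; now {66, 57, 55, 48}
insert 42 → {66, 57, 55, 48, 42}
insert 64 → {66, 64, 57, 55, 48, 42}
insert 68 → {68, 66, 64, 57, 55, 48, 42}
insert 41 → {68, 66, 64, 57, 55, 48, 42, 41}
call next patient → 68; now {66, 64, 57, 55, 48, 42, 41}
call next patient → 66; now {64, 57, 55, 48, 42, 41}
call next patient → 64; now {57, 55, 48, 42, 41}
insert 71 → {71, 57, 55, 48, 42, 41}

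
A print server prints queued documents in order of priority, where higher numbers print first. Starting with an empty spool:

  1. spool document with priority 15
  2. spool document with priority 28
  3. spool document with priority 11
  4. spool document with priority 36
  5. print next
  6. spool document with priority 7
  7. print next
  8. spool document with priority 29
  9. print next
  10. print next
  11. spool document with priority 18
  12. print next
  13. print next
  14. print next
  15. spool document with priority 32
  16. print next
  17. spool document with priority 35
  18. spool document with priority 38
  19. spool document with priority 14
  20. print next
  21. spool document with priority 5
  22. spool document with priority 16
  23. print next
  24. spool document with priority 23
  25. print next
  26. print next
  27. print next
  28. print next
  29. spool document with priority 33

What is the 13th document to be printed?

14

insert 15 → {15}
insert 28 → {28, 15}
insert 11 → {28, 15, 11}
insert 36 → {36, 28, 15, 11}
print next → 36; now {28, 15, 11}
insert 7 → {28, 15, 11, 7}
print next → 28; now {15, 11, 7}
insert 29 → {29, 15, 11, 7}
print next → 29; now {15, 11, 7}
print next → 15; now {11, 7}
insert 18 → {18, 11, 7}
print next → 18; now {11, 7}
print next → 11; now {7}
print next → 7; now {}
insert 32 → {32}
print next → 32; now {}
insert 35 → {35}
insert 38 → {38, 35}
insert 14 → {38, 35, 14}
print next → 38; now {35, 14}
insert 5 → {35, 14, 5}
insert 16 → {35, 16, 14, 5}
print next → 35; now {16, 14, 5}
insert 23 → {23, 16, 14, 5}
print next → 23; now {16, 14, 5}
print next → 16; now {14, 5}
print next → 14; now {5}
print next → 5; now {}
insert 33 → {33}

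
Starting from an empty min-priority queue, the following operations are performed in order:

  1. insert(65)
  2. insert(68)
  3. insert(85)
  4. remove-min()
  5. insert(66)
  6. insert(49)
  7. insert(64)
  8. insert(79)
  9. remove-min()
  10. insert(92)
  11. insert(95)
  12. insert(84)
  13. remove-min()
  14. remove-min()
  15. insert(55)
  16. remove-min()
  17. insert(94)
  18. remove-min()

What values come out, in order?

65, 49, 64, 66, 55, 68

insert 65 → {65}
insert 68 → {65, 68}
insert 85 → {65, 68, 85}
remove-min → 65; now {68, 85}
insert 66 → {66, 68, 85}
insert 49 → {49, 66, 68, 85}
insert 64 → {49, 64, 66, 68, 85}
insert 79 → {49, 64, 66, 68, 79, 85}
remove-min → 49; now {64, 66, 68, 79, 85}
insert 92 → {64, 66, 68, 79, 85, 92}
insert 95 → {64, 66, 68, 79, 85, 92, 95}
insert 84 → {64, 66, 68, 79, 84, 85, 92, 95}
remove-min → 64; now {66, 68, 79, 84, 85, 92, 95}
remove-min → 66; now {68, 79, 84, 85, 92, 95}
insert 55 → {55, 68, 79, 84, 85, 92, 95}
remove-min → 55; now {68, 79, 84, 85, 92, 95}
insert 94 → {68, 79, 84, 85, 92, 94, 95}
remove-min → 68; now {79, 84, 85, 92, 94, 95}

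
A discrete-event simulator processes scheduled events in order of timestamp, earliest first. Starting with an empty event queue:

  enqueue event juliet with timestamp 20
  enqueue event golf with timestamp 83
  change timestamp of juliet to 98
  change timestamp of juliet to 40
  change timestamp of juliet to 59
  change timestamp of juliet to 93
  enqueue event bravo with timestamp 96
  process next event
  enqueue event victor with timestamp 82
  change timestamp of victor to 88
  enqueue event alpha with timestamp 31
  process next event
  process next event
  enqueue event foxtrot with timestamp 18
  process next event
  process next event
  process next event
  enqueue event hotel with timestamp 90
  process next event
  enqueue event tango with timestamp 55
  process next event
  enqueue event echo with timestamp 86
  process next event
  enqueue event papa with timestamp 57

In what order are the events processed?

add juliet (timestamp 20) → {juliet:20}
add golf (timestamp 83) → {juliet:20, golf:83}
update juliet to timestamp 98 → {golf:83, juliet:98}
update juliet to timestamp 40 → {juliet:40, golf:83}
update juliet to timestamp 59 → {juliet:59, golf:83}
update juliet to timestamp 93 → {golf:83, juliet:93}
add bravo (timestamp 96) → {golf:83, juliet:93, bravo:96}
process next event → golf; now {juliet:93, bravo:96}
add victor (timestamp 82) → {victor:82, juliet:93, bravo:96}
update victor to timestamp 88 → {victor:88, juliet:93, bravo:96}
add alpha (timestamp 31) → {alpha:31, victor:88, juliet:93, bravo:96}
process next event → alpha; now {victor:88, juliet:93, bravo:96}
process next event → victor; now {juliet:93, bravo:96}
add foxtrot (timestamp 18) → {foxtrot:18, juliet:93, bravo:96}
process next event → foxtrot; now {juliet:93, bravo:96}
process next event → juliet; now {bravo:96}
process next event → bravo; now {}
add hotel (timestamp 90) → {hotel:90}
process next event → hotel; now {}
add tango (timestamp 55) → {tango:55}
process next event → tango; now {}
add echo (timestamp 86) → {echo:86}
process next event → echo; now {}
add papa (timestamp 57) → {papa:57}

[golf, alpha, victor, foxtrot, juliet, bravo, hotel, tango, echo]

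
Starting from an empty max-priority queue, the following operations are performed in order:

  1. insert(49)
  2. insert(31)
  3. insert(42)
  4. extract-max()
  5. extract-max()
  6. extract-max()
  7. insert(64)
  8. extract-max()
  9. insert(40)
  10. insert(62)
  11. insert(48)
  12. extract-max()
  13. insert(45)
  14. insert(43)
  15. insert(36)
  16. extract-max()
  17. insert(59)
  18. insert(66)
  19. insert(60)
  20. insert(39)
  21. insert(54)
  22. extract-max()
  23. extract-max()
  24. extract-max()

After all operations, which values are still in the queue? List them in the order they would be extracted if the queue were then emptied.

insert 49 → {49}
insert 31 → {49, 31}
insert 42 → {49, 42, 31}
extract-max → 49; now {42, 31}
extract-max → 42; now {31}
extract-max → 31; now {}
insert 64 → {64}
extract-max → 64; now {}
insert 40 → {40}
insert 62 → {62, 40}
insert 48 → {62, 48, 40}
extract-max → 62; now {48, 40}
insert 45 → {48, 45, 40}
insert 43 → {48, 45, 43, 40}
insert 36 → {48, 45, 43, 40, 36}
extract-max → 48; now {45, 43, 40, 36}
insert 59 → {59, 45, 43, 40, 36}
insert 66 → {66, 59, 45, 43, 40, 36}
insert 60 → {66, 60, 59, 45, 43, 40, 36}
insert 39 → {66, 60, 59, 45, 43, 40, 39, 36}
insert 54 → {66, 60, 59, 54, 45, 43, 40, 39, 36}
extract-max → 66; now {60, 59, 54, 45, 43, 40, 39, 36}
extract-max → 60; now {59, 54, 45, 43, 40, 39, 36}
extract-max → 59; now {54, 45, 43, 40, 39, 36}

54 → 45 → 43 → 40 → 39 → 36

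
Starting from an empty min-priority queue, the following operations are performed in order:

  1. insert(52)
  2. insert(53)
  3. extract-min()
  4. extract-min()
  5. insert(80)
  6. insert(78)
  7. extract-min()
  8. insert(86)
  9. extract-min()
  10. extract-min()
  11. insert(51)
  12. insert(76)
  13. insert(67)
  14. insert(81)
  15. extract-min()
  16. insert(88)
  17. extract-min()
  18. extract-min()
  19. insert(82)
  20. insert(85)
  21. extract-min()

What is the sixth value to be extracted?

51

insert 52 → {52}
insert 53 → {52, 53}
extract-min → 52; now {53}
extract-min → 53; now {}
insert 80 → {80}
insert 78 → {78, 80}
extract-min → 78; now {80}
insert 86 → {80, 86}
extract-min → 80; now {86}
extract-min → 86; now {}
insert 51 → {51}
insert 76 → {51, 76}
insert 67 → {51, 67, 76}
insert 81 → {51, 67, 76, 81}
extract-min → 51; now {67, 76, 81}
insert 88 → {67, 76, 81, 88}
extract-min → 67; now {76, 81, 88}
extract-min → 76; now {81, 88}
insert 82 → {81, 82, 88}
insert 85 → {81, 82, 85, 88}
extract-min → 81; now {82, 85, 88}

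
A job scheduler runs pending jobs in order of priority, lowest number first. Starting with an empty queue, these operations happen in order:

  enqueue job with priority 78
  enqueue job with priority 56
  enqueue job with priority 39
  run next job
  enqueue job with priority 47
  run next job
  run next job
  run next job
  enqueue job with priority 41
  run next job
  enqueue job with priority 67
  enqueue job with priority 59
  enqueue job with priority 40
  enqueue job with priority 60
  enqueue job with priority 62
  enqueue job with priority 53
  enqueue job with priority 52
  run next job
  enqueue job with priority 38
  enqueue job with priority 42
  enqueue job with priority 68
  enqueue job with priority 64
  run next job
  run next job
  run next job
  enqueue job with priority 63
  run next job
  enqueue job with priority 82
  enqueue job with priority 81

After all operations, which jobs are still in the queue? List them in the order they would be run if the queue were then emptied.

59 → 60 → 62 → 63 → 64 → 67 → 68 → 81 → 82

insert 78 → {78}
insert 56 → {56, 78}
insert 39 → {39, 56, 78}
run next job → 39; now {56, 78}
insert 47 → {47, 56, 78}
run next job → 47; now {56, 78}
run next job → 56; now {78}
run next job → 78; now {}
insert 41 → {41}
run next job → 41; now {}
insert 67 → {67}
insert 59 → {59, 67}
insert 40 → {40, 59, 67}
insert 60 → {40, 59, 60, 67}
insert 62 → {40, 59, 60, 62, 67}
insert 53 → {40, 53, 59, 60, 62, 67}
insert 52 → {40, 52, 53, 59, 60, 62, 67}
run next job → 40; now {52, 53, 59, 60, 62, 67}
insert 38 → {38, 52, 53, 59, 60, 62, 67}
insert 42 → {38, 42, 52, 53, 59, 60, 62, 67}
insert 68 → {38, 42, 52, 53, 59, 60, 62, 67, 68}
insert 64 → {38, 42, 52, 53, 59, 60, 62, 64, 67, 68}
run next job → 38; now {42, 52, 53, 59, 60, 62, 64, 67, 68}
run next job → 42; now {52, 53, 59, 60, 62, 64, 67, 68}
run next job → 52; now {53, 59, 60, 62, 64, 67, 68}
insert 63 → {53, 59, 60, 62, 63, 64, 67, 68}
run next job → 53; now {59, 60, 62, 63, 64, 67, 68}
insert 82 → {59, 60, 62, 63, 64, 67, 68, 82}
insert 81 → {59, 60, 62, 63, 64, 67, 68, 81, 82}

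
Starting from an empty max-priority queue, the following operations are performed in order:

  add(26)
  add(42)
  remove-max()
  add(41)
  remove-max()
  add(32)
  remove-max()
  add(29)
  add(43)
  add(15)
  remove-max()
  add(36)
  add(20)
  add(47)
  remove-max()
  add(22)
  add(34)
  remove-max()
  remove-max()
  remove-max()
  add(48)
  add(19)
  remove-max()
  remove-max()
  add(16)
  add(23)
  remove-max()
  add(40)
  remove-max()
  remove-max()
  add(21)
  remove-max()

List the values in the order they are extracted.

insert 26 → {26}
insert 42 → {42, 26}
remove-max → 42; now {26}
insert 41 → {41, 26}
remove-max → 41; now {26}
insert 32 → {32, 26}
remove-max → 32; now {26}
insert 29 → {29, 26}
insert 43 → {43, 29, 26}
insert 15 → {43, 29, 26, 15}
remove-max → 43; now {29, 26, 15}
insert 36 → {36, 29, 26, 15}
insert 20 → {36, 29, 26, 20, 15}
insert 47 → {47, 36, 29, 26, 20, 15}
remove-max → 47; now {36, 29, 26, 20, 15}
insert 22 → {36, 29, 26, 22, 20, 15}
insert 34 → {36, 34, 29, 26, 22, 20, 15}
remove-max → 36; now {34, 29, 26, 22, 20, 15}
remove-max → 34; now {29, 26, 22, 20, 15}
remove-max → 29; now {26, 22, 20, 15}
insert 48 → {48, 26, 22, 20, 15}
insert 19 → {48, 26, 22, 20, 19, 15}
remove-max → 48; now {26, 22, 20, 19, 15}
remove-max → 26; now {22, 20, 19, 15}
insert 16 → {22, 20, 19, 16, 15}
insert 23 → {23, 22, 20, 19, 16, 15}
remove-max → 23; now {22, 20, 19, 16, 15}
insert 40 → {40, 22, 20, 19, 16, 15}
remove-max → 40; now {22, 20, 19, 16, 15}
remove-max → 22; now {20, 19, 16, 15}
insert 21 → {21, 20, 19, 16, 15}
remove-max → 21; now {20, 19, 16, 15}

[42, 41, 32, 43, 47, 36, 34, 29, 48, 26, 23, 40, 22, 21]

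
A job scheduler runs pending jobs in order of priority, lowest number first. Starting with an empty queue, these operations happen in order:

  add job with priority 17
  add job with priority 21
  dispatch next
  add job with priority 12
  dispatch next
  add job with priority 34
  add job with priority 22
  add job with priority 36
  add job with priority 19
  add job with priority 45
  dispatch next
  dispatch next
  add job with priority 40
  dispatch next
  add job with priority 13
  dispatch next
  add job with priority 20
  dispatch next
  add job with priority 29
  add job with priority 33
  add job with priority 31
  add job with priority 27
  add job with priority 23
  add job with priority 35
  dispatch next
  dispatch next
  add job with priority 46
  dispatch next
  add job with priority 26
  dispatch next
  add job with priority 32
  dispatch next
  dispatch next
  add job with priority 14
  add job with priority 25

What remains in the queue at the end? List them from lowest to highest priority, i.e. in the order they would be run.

14, 25, 33, 34, 35, 36, 40, 45, 46

insert 17 → {17}
insert 21 → {17, 21}
dispatch next → 17; now {21}
insert 12 → {12, 21}
dispatch next → 12; now {21}
insert 34 → {21, 34}
insert 22 → {21, 22, 34}
insert 36 → {21, 22, 34, 36}
insert 19 → {19, 21, 22, 34, 36}
insert 45 → {19, 21, 22, 34, 36, 45}
dispatch next → 19; now {21, 22, 34, 36, 45}
dispatch next → 21; now {22, 34, 36, 45}
insert 40 → {22, 34, 36, 40, 45}
dispatch next → 22; now {34, 36, 40, 45}
insert 13 → {13, 34, 36, 40, 45}
dispatch next → 13; now {34, 36, 40, 45}
insert 20 → {20, 34, 36, 40, 45}
dispatch next → 20; now {34, 36, 40, 45}
insert 29 → {29, 34, 36, 40, 45}
insert 33 → {29, 33, 34, 36, 40, 45}
insert 31 → {29, 31, 33, 34, 36, 40, 45}
insert 27 → {27, 29, 31, 33, 34, 36, 40, 45}
insert 23 → {23, 27, 29, 31, 33, 34, 36, 40, 45}
insert 35 → {23, 27, 29, 31, 33, 34, 35, 36, 40, 45}
dispatch next → 23; now {27, 29, 31, 33, 34, 35, 36, 40, 45}
dispatch next → 27; now {29, 31, 33, 34, 35, 36, 40, 45}
insert 46 → {29, 31, 33, 34, 35, 36, 40, 45, 46}
dispatch next → 29; now {31, 33, 34, 35, 36, 40, 45, 46}
insert 26 → {26, 31, 33, 34, 35, 36, 40, 45, 46}
dispatch next → 26; now {31, 33, 34, 35, 36, 40, 45, 46}
insert 32 → {31, 32, 33, 34, 35, 36, 40, 45, 46}
dispatch next → 31; now {32, 33, 34, 35, 36, 40, 45, 46}
dispatch next → 32; now {33, 34, 35, 36, 40, 45, 46}
insert 14 → {14, 33, 34, 35, 36, 40, 45, 46}
insert 25 → {14, 25, 33, 34, 35, 36, 40, 45, 46}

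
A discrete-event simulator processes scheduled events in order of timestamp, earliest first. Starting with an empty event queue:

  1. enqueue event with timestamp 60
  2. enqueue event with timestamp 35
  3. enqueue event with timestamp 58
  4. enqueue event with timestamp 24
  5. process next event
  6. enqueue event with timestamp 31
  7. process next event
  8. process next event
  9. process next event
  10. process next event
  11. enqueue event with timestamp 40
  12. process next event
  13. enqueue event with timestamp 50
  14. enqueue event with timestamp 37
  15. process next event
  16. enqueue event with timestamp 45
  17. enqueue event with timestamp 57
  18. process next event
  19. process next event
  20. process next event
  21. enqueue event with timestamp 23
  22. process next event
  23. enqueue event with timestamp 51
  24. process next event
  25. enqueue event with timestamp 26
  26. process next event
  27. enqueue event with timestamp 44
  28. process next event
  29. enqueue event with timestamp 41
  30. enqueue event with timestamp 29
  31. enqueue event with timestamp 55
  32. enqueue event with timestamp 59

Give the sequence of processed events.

24 → 31 → 35 → 58 → 60 → 40 → 37 → 45 → 50 → 57 → 23 → 51 → 26 → 44

insert 60 → {60}
insert 35 → {35, 60}
insert 58 → {35, 58, 60}
insert 24 → {24, 35, 58, 60}
process next event → 24; now {35, 58, 60}
insert 31 → {31, 35, 58, 60}
process next event → 31; now {35, 58, 60}
process next event → 35; now {58, 60}
process next event → 58; now {60}
process next event → 60; now {}
insert 40 → {40}
process next event → 40; now {}
insert 50 → {50}
insert 37 → {37, 50}
process next event → 37; now {50}
insert 45 → {45, 50}
insert 57 → {45, 50, 57}
process next event → 45; now {50, 57}
process next event → 50; now {57}
process next event → 57; now {}
insert 23 → {23}
process next event → 23; now {}
insert 51 → {51}
process next event → 51; now {}
insert 26 → {26}
process next event → 26; now {}
insert 44 → {44}
process next event → 44; now {}
insert 41 → {41}
insert 29 → {29, 41}
insert 55 → {29, 41, 55}
insert 59 → {29, 41, 55, 59}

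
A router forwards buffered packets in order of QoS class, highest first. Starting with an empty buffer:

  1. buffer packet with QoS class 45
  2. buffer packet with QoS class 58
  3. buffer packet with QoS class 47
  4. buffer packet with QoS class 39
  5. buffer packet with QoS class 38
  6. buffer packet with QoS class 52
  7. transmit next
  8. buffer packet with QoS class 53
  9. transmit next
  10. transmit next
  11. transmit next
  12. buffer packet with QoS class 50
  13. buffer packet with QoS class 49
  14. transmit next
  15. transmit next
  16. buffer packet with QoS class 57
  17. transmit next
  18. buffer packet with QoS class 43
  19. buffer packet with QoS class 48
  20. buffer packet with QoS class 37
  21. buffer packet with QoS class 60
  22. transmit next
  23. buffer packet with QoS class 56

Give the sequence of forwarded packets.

insert 45 → {45}
insert 58 → {58, 45}
insert 47 → {58, 47, 45}
insert 39 → {58, 47, 45, 39}
insert 38 → {58, 47, 45, 39, 38}
insert 52 → {58, 52, 47, 45, 39, 38}
transmit next → 58; now {52, 47, 45, 39, 38}
insert 53 → {53, 52, 47, 45, 39, 38}
transmit next → 53; now {52, 47, 45, 39, 38}
transmit next → 52; now {47, 45, 39, 38}
transmit next → 47; now {45, 39, 38}
insert 50 → {50, 45, 39, 38}
insert 49 → {50, 49, 45, 39, 38}
transmit next → 50; now {49, 45, 39, 38}
transmit next → 49; now {45, 39, 38}
insert 57 → {57, 45, 39, 38}
transmit next → 57; now {45, 39, 38}
insert 43 → {45, 43, 39, 38}
insert 48 → {48, 45, 43, 39, 38}
insert 37 → {48, 45, 43, 39, 38, 37}
insert 60 → {60, 48, 45, 43, 39, 38, 37}
transmit next → 60; now {48, 45, 43, 39, 38, 37}
insert 56 → {56, 48, 45, 43, 39, 38, 37}

58, 53, 52, 47, 50, 49, 57, 60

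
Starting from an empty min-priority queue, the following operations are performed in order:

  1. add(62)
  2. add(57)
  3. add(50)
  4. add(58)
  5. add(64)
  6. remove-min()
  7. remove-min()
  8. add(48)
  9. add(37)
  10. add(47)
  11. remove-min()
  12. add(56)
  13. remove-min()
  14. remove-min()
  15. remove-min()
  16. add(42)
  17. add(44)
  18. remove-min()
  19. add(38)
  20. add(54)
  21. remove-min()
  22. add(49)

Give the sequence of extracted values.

50, 57, 37, 47, 48, 56, 42, 38

insert 62 → {62}
insert 57 → {57, 62}
insert 50 → {50, 57, 62}
insert 58 → {50, 57, 58, 62}
insert 64 → {50, 57, 58, 62, 64}
remove-min → 50; now {57, 58, 62, 64}
remove-min → 57; now {58, 62, 64}
insert 48 → {48, 58, 62, 64}
insert 37 → {37, 48, 58, 62, 64}
insert 47 → {37, 47, 48, 58, 62, 64}
remove-min → 37; now {47, 48, 58, 62, 64}
insert 56 → {47, 48, 56, 58, 62, 64}
remove-min → 47; now {48, 56, 58, 62, 64}
remove-min → 48; now {56, 58, 62, 64}
remove-min → 56; now {58, 62, 64}
insert 42 → {42, 58, 62, 64}
insert 44 → {42, 44, 58, 62, 64}
remove-min → 42; now {44, 58, 62, 64}
insert 38 → {38, 44, 58, 62, 64}
insert 54 → {38, 44, 54, 58, 62, 64}
remove-min → 38; now {44, 54, 58, 62, 64}
insert 49 → {44, 49, 54, 58, 62, 64}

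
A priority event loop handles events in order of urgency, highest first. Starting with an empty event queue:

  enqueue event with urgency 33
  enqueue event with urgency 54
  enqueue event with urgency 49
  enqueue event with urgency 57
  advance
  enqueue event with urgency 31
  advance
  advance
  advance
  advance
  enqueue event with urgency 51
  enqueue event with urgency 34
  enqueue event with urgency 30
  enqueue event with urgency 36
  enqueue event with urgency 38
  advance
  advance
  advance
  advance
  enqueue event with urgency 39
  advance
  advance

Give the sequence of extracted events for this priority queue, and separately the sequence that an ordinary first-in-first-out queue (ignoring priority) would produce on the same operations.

priority queue: [57, 54, 49, 33, 31, 51, 38, 36, 34, 39, 30]; FIFO queue: 33 → 54 → 49 → 57 → 31 → 51 → 34 → 30 → 36 → 38 → 39

insert 33 → {33}
insert 54 → {54, 33}
insert 49 → {54, 49, 33}
insert 57 → {57, 54, 49, 33}
advance → 57; now {54, 49, 33}
insert 31 → {54, 49, 33, 31}
advance → 54; now {49, 33, 31}
advance → 49; now {33, 31}
advance → 33; now {31}
advance → 31; now {}
insert 51 → {51}
insert 34 → {51, 34}
insert 30 → {51, 34, 30}
insert 36 → {51, 36, 34, 30}
insert 38 → {51, 38, 36, 34, 30}
advance → 51; now {38, 36, 34, 30}
advance → 38; now {36, 34, 30}
advance → 36; now {34, 30}
advance → 34; now {30}
insert 39 → {39, 30}
advance → 39; now {30}
advance → 30; now {}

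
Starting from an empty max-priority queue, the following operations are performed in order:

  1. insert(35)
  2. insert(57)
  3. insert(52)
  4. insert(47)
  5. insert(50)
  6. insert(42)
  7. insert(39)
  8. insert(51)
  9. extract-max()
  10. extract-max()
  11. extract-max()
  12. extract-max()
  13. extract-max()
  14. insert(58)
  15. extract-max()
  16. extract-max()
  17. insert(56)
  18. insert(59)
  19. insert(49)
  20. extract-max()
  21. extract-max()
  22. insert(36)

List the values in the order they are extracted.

57 → 52 → 51 → 50 → 47 → 58 → 42 → 59 → 56

insert 35 → {35}
insert 57 → {57, 35}
insert 52 → {57, 52, 35}
insert 47 → {57, 52, 47, 35}
insert 50 → {57, 52, 50, 47, 35}
insert 42 → {57, 52, 50, 47, 42, 35}
insert 39 → {57, 52, 50, 47, 42, 39, 35}
insert 51 → {57, 52, 51, 50, 47, 42, 39, 35}
extract-max → 57; now {52, 51, 50, 47, 42, 39, 35}
extract-max → 52; now {51, 50, 47, 42, 39, 35}
extract-max → 51; now {50, 47, 42, 39, 35}
extract-max → 50; now {47, 42, 39, 35}
extract-max → 47; now {42, 39, 35}
insert 58 → {58, 42, 39, 35}
extract-max → 58; now {42, 39, 35}
extract-max → 42; now {39, 35}
insert 56 → {56, 39, 35}
insert 59 → {59, 56, 39, 35}
insert 49 → {59, 56, 49, 39, 35}
extract-max → 59; now {56, 49, 39, 35}
extract-max → 56; now {49, 39, 35}
insert 36 → {49, 39, 36, 35}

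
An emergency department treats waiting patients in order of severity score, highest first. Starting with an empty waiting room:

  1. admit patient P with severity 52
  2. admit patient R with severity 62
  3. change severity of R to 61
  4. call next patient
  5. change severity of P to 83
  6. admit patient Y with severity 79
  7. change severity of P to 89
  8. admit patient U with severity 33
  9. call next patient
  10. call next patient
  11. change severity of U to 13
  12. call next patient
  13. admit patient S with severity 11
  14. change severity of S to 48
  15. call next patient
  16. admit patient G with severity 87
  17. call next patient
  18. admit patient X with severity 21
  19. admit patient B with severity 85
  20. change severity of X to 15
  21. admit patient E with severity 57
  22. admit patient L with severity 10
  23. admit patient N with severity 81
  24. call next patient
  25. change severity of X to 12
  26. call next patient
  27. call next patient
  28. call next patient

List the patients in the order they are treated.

add P (severity 52) → {P:52}
add R (severity 62) → {R:62, P:52}
update R to severity 61 → {R:61, P:52}
call next patient → R; now {P:52}
update P to severity 83 → {P:83}
add Y (severity 79) → {P:83, Y:79}
update P to severity 89 → {P:89, Y:79}
add U (severity 33) → {P:89, Y:79, U:33}
call next patient → P; now {Y:79, U:33}
call next patient → Y; now {U:33}
update U to severity 13 → {U:13}
call next patient → U; now {}
add S (severity 11) → {S:11}
update S to severity 48 → {S:48}
call next patient → S; now {}
add G (severity 87) → {G:87}
call next patient → G; now {}
add X (severity 21) → {X:21}
add B (severity 85) → {B:85, X:21}
update X to severity 15 → {B:85, X:15}
add E (severity 57) → {B:85, E:57, X:15}
add L (severity 10) → {B:85, E:57, X:15, L:10}
add N (severity 81) → {B:85, N:81, E:57, X:15, L:10}
call next patient → B; now {N:81, E:57, X:15, L:10}
update X to severity 12 → {N:81, E:57, X:12, L:10}
call next patient → N; now {E:57, X:12, L:10}
call next patient → E; now {X:12, L:10}
call next patient → X; now {L:10}

R, P, Y, U, S, G, B, N, E, X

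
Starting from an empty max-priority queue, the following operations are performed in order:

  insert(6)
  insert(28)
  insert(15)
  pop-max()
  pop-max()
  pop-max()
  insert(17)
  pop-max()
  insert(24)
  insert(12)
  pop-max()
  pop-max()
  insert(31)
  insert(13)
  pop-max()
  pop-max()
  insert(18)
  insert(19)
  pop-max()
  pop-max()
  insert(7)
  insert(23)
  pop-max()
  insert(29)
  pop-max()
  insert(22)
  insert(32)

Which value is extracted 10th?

insert 6 → {6}
insert 28 → {28, 6}
insert 15 → {28, 15, 6}
pop-max → 28; now {15, 6}
pop-max → 15; now {6}
pop-max → 6; now {}
insert 17 → {17}
pop-max → 17; now {}
insert 24 → {24}
insert 12 → {24, 12}
pop-max → 24; now {12}
pop-max → 12; now {}
insert 31 → {31}
insert 13 → {31, 13}
pop-max → 31; now {13}
pop-max → 13; now {}
insert 18 → {18}
insert 19 → {19, 18}
pop-max → 19; now {18}
pop-max → 18; now {}
insert 7 → {7}
insert 23 → {23, 7}
pop-max → 23; now {7}
insert 29 → {29, 7}
pop-max → 29; now {7}
insert 22 → {22, 7}
insert 32 → {32, 22, 7}

18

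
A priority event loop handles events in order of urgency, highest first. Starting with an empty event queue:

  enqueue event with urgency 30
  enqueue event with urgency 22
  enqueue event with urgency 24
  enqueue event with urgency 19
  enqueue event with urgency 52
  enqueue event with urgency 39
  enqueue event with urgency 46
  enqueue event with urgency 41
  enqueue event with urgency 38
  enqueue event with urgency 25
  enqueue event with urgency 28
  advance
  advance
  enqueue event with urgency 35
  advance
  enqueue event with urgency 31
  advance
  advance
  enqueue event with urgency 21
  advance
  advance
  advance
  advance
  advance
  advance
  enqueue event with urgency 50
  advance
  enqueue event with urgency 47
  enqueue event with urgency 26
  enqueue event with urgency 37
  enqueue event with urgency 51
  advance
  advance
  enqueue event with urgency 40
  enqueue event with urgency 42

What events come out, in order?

52, 46, 41, 39, 38, 35, 31, 30, 28, 25, 24, 50, 51, 47

insert 30 → {30}
insert 22 → {30, 22}
insert 24 → {30, 24, 22}
insert 19 → {30, 24, 22, 19}
insert 52 → {52, 30, 24, 22, 19}
insert 39 → {52, 39, 30, 24, 22, 19}
insert 46 → {52, 46, 39, 30, 24, 22, 19}
insert 41 → {52, 46, 41, 39, 30, 24, 22, 19}
insert 38 → {52, 46, 41, 39, 38, 30, 24, 22, 19}
insert 25 → {52, 46, 41, 39, 38, 30, 25, 24, 22, 19}
insert 28 → {52, 46, 41, 39, 38, 30, 28, 25, 24, 22, 19}
advance → 52; now {46, 41, 39, 38, 30, 28, 25, 24, 22, 19}
advance → 46; now {41, 39, 38, 30, 28, 25, 24, 22, 19}
insert 35 → {41, 39, 38, 35, 30, 28, 25, 24, 22, 19}
advance → 41; now {39, 38, 35, 30, 28, 25, 24, 22, 19}
insert 31 → {39, 38, 35, 31, 30, 28, 25, 24, 22, 19}
advance → 39; now {38, 35, 31, 30, 28, 25, 24, 22, 19}
advance → 38; now {35, 31, 30, 28, 25, 24, 22, 19}
insert 21 → {35, 31, 30, 28, 25, 24, 22, 21, 19}
advance → 35; now {31, 30, 28, 25, 24, 22, 21, 19}
advance → 31; now {30, 28, 25, 24, 22, 21, 19}
advance → 30; now {28, 25, 24, 22, 21, 19}
advance → 28; now {25, 24, 22, 21, 19}
advance → 25; now {24, 22, 21, 19}
advance → 24; now {22, 21, 19}
insert 50 → {50, 22, 21, 19}
advance → 50; now {22, 21, 19}
insert 47 → {47, 22, 21, 19}
insert 26 → {47, 26, 22, 21, 19}
insert 37 → {47, 37, 26, 22, 21, 19}
insert 51 → {51, 47, 37, 26, 22, 21, 19}
advance → 51; now {47, 37, 26, 22, 21, 19}
advance → 47; now {37, 26, 22, 21, 19}
insert 40 → {40, 37, 26, 22, 21, 19}
insert 42 → {42, 40, 37, 26, 22, 21, 19}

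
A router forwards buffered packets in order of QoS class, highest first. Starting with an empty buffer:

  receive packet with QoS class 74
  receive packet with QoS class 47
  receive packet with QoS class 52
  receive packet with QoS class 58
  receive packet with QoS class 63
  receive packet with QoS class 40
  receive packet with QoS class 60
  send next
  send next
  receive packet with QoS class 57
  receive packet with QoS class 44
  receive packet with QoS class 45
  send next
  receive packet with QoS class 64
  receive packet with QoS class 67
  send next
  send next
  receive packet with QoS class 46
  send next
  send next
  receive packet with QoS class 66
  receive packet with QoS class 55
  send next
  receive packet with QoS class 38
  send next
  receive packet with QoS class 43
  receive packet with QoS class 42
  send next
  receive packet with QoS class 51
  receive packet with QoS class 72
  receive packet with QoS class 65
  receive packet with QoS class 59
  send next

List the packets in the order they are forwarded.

insert 74 → {74}
insert 47 → {74, 47}
insert 52 → {74, 52, 47}
insert 58 → {74, 58, 52, 47}
insert 63 → {74, 63, 58, 52, 47}
insert 40 → {74, 63, 58, 52, 47, 40}
insert 60 → {74, 63, 60, 58, 52, 47, 40}
send next → 74; now {63, 60, 58, 52, 47, 40}
send next → 63; now {60, 58, 52, 47, 40}
insert 57 → {60, 58, 57, 52, 47, 40}
insert 44 → {60, 58, 57, 52, 47, 44, 40}
insert 45 → {60, 58, 57, 52, 47, 45, 44, 40}
send next → 60; now {58, 57, 52, 47, 45, 44, 40}
insert 64 → {64, 58, 57, 52, 47, 45, 44, 40}
insert 67 → {67, 64, 58, 57, 52, 47, 45, 44, 40}
send next → 67; now {64, 58, 57, 52, 47, 45, 44, 40}
send next → 64; now {58, 57, 52, 47, 45, 44, 40}
insert 46 → {58, 57, 52, 47, 46, 45, 44, 40}
send next → 58; now {57, 52, 47, 46, 45, 44, 40}
send next → 57; now {52, 47, 46, 45, 44, 40}
insert 66 → {66, 52, 47, 46, 45, 44, 40}
insert 55 → {66, 55, 52, 47, 46, 45, 44, 40}
send next → 66; now {55, 52, 47, 46, 45, 44, 40}
insert 38 → {55, 52, 47, 46, 45, 44, 40, 38}
send next → 55; now {52, 47, 46, 45, 44, 40, 38}
insert 43 → {52, 47, 46, 45, 44, 43, 40, 38}
insert 42 → {52, 47, 46, 45, 44, 43, 42, 40, 38}
send next → 52; now {47, 46, 45, 44, 43, 42, 40, 38}
insert 51 → {51, 47, 46, 45, 44, 43, 42, 40, 38}
insert 72 → {72, 51, 47, 46, 45, 44, 43, 42, 40, 38}
insert 65 → {72, 65, 51, 47, 46, 45, 44, 43, 42, 40, 38}
insert 59 → {72, 65, 59, 51, 47, 46, 45, 44, 43, 42, 40, 38}
send next → 72; now {65, 59, 51, 47, 46, 45, 44, 43, 42, 40, 38}

74 → 63 → 60 → 67 → 64 → 58 → 57 → 66 → 55 → 52 → 72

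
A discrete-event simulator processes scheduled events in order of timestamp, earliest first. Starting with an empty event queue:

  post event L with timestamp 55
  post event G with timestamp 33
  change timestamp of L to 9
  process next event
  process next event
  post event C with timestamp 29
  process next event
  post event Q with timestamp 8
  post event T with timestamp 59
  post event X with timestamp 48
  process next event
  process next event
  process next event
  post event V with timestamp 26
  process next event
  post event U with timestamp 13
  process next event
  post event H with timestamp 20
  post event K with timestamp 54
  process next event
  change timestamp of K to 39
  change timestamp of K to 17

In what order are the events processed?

add L (timestamp 55) → {L:55}
add G (timestamp 33) → {G:33, L:55}
update L to timestamp 9 → {L:9, G:33}
process next event → L; now {G:33}
process next event → G; now {}
add C (timestamp 29) → {C:29}
process next event → C; now {}
add Q (timestamp 8) → {Q:8}
add T (timestamp 59) → {Q:8, T:59}
add X (timestamp 48) → {Q:8, X:48, T:59}
process next event → Q; now {X:48, T:59}
process next event → X; now {T:59}
process next event → T; now {}
add V (timestamp 26) → {V:26}
process next event → V; now {}
add U (timestamp 13) → {U:13}
process next event → U; now {}
add H (timestamp 20) → {H:20}
add K (timestamp 54) → {H:20, K:54}
process next event → H; now {K:54}
update K to timestamp 39 → {K:39}
update K to timestamp 17 → {K:17}

L → G → C → Q → X → T → V → U → H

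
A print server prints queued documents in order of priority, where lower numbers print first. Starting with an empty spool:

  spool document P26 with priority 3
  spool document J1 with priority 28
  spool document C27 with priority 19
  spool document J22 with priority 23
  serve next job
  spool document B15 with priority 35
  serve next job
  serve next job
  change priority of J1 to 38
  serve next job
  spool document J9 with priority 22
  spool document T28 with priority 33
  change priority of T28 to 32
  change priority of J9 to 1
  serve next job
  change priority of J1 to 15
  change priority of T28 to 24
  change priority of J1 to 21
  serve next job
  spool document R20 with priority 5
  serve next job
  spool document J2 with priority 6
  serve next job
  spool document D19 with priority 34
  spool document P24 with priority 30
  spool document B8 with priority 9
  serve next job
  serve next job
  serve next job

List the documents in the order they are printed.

[P26, C27, J22, B15, J9, J1, R20, J2, B8, T28, P24]

add P26 (priority 3) → {P26:3}
add J1 (priority 28) → {P26:3, J1:28}
add C27 (priority 19) → {P26:3, C27:19, J1:28}
add J22 (priority 23) → {P26:3, C27:19, J22:23, J1:28}
serve next job → P26; now {C27:19, J22:23, J1:28}
add B15 (priority 35) → {C27:19, J22:23, J1:28, B15:35}
serve next job → C27; now {J22:23, J1:28, B15:35}
serve next job → J22; now {J1:28, B15:35}
update J1 to priority 38 → {B15:35, J1:38}
serve next job → B15; now {J1:38}
add J9 (priority 22) → {J9:22, J1:38}
add T28 (priority 33) → {J9:22, T28:33, J1:38}
update T28 to priority 32 → {J9:22, T28:32, J1:38}
update J9 to priority 1 → {J9:1, T28:32, J1:38}
serve next job → J9; now {T28:32, J1:38}
update J1 to priority 15 → {J1:15, T28:32}
update T28 to priority 24 → {J1:15, T28:24}
update J1 to priority 21 → {J1:21, T28:24}
serve next job → J1; now {T28:24}
add R20 (priority 5) → {R20:5, T28:24}
serve next job → R20; now {T28:24}
add J2 (priority 6) → {J2:6, T28:24}
serve next job → J2; now {T28:24}
add D19 (priority 34) → {T28:24, D19:34}
add P24 (priority 30) → {T28:24, P24:30, D19:34}
add B8 (priority 9) → {B8:9, T28:24, P24:30, D19:34}
serve next job → B8; now {T28:24, P24:30, D19:34}
serve next job → T28; now {P24:30, D19:34}
serve next job → P24; now {D19:34}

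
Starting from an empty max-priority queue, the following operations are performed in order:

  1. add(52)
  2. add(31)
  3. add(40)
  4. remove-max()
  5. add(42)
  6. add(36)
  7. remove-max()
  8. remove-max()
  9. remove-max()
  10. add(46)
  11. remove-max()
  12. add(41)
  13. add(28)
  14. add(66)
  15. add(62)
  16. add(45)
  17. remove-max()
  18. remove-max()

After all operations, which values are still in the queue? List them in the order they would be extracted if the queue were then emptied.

insert 52 → {52}
insert 31 → {52, 31}
insert 40 → {52, 40, 31}
remove-max → 52; now {40, 31}
insert 42 → {42, 40, 31}
insert 36 → {42, 40, 36, 31}
remove-max → 42; now {40, 36, 31}
remove-max → 40; now {36, 31}
remove-max → 36; now {31}
insert 46 → {46, 31}
remove-max → 46; now {31}
insert 41 → {41, 31}
insert 28 → {41, 31, 28}
insert 66 → {66, 41, 31, 28}
insert 62 → {66, 62, 41, 31, 28}
insert 45 → {66, 62, 45, 41, 31, 28}
remove-max → 66; now {62, 45, 41, 31, 28}
remove-max → 62; now {45, 41, 31, 28}

45 → 41 → 31 → 28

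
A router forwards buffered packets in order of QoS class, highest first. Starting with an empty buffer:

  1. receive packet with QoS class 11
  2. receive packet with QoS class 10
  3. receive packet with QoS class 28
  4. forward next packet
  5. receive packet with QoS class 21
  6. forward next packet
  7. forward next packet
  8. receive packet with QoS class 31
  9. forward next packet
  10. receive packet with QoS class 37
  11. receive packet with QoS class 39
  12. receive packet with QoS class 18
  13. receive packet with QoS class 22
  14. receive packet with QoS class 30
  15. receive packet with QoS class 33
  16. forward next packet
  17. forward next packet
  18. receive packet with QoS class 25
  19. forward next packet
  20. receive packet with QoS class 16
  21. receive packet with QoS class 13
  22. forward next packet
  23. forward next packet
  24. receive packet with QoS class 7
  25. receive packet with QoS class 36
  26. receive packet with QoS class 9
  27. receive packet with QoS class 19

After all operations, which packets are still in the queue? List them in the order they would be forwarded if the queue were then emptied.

insert 11 → {11}
insert 10 → {11, 10}
insert 28 → {28, 11, 10}
forward next packet → 28; now {11, 10}
insert 21 → {21, 11, 10}
forward next packet → 21; now {11, 10}
forward next packet → 11; now {10}
insert 31 → {31, 10}
forward next packet → 31; now {10}
insert 37 → {37, 10}
insert 39 → {39, 37, 10}
insert 18 → {39, 37, 18, 10}
insert 22 → {39, 37, 22, 18, 10}
insert 30 → {39, 37, 30, 22, 18, 10}
insert 33 → {39, 37, 33, 30, 22, 18, 10}
forward next packet → 39; now {37, 33, 30, 22, 18, 10}
forward next packet → 37; now {33, 30, 22, 18, 10}
insert 25 → {33, 30, 25, 22, 18, 10}
forward next packet → 33; now {30, 25, 22, 18, 10}
insert 16 → {30, 25, 22, 18, 16, 10}
insert 13 → {30, 25, 22, 18, 16, 13, 10}
forward next packet → 30; now {25, 22, 18, 16, 13, 10}
forward next packet → 25; now {22, 18, 16, 13, 10}
insert 7 → {22, 18, 16, 13, 10, 7}
insert 36 → {36, 22, 18, 16, 13, 10, 7}
insert 9 → {36, 22, 18, 16, 13, 10, 9, 7}
insert 19 → {36, 22, 19, 18, 16, 13, 10, 9, 7}

36 → 22 → 19 → 18 → 16 → 13 → 10 → 9 → 7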